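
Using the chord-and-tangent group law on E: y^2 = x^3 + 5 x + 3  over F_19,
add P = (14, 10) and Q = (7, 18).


P != Q, so use the chord formula.
s = (y2 - y1) / (x2 - x1) = (8) / (12) mod 19 = 7
x3 = s^2 - x1 - x2 mod 19 = 7^2 - 14 - 7 = 9
y3 = s (x1 - x3) - y1 mod 19 = 7 * (14 - 9) - 10 = 6

P + Q = (9, 6)


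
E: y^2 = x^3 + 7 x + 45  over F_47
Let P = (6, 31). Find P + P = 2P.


Doubling: s = (3 x1^2 + a) / (2 y1)
s = (3*6^2 + 7) / (2*31) mod 47 = 39
x3 = s^2 - 2 x1 mod 47 = 39^2 - 2*6 = 5
y3 = s (x1 - x3) - y1 mod 47 = 39 * (6 - 5) - 31 = 8

2P = (5, 8)


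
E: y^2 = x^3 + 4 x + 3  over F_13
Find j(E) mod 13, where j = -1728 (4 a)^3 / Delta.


Delta = -16(4 a^3 + 27 b^2) mod 13 = 11
-1728 * (4 a)^3 = -1728 * (4*4)^3 mod 13 = 1
j = 1 * 11^(-1) mod 13 = 6

j = 6 (mod 13)


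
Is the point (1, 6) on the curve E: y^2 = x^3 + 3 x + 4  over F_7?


Check whether y^2 = x^3 + 3 x + 4 (mod 7) for (x, y) = (1, 6).
LHS: y^2 = 6^2 mod 7 = 1
RHS: x^3 + 3 x + 4 = 1^3 + 3*1 + 4 mod 7 = 1
LHS = RHS

Yes, on the curve


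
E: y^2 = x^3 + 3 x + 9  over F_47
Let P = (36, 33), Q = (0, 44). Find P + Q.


P != Q, so use the chord formula.
s = (y2 - y1) / (x2 - x1) = (11) / (11) mod 47 = 1
x3 = s^2 - x1 - x2 mod 47 = 1^2 - 36 - 0 = 12
y3 = s (x1 - x3) - y1 mod 47 = 1 * (36 - 12) - 33 = 38

P + Q = (12, 38)


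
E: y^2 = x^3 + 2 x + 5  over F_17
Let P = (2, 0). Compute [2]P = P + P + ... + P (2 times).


k = 2 = 10_2 (binary, LSB first: 01)
Double-and-add from P = (2, 0):
  bit 0 = 0: acc unchanged = O
  bit 1 = 1: acc = O + O = O

2P = O


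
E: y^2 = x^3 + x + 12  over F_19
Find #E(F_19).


For each x in F_19, count y with y^2 = x^3 + 1 x + 12 mod 19:
  x = 3: RHS = 4, y in [2, 17]  -> 2 point(s)
  x = 4: RHS = 4, y in [2, 17]  -> 2 point(s)
  x = 5: RHS = 9, y in [3, 16]  -> 2 point(s)
  x = 6: RHS = 6, y in [5, 14]  -> 2 point(s)
  x = 7: RHS = 1, y in [1, 18]  -> 2 point(s)
  x = 8: RHS = 0, y in [0]  -> 1 point(s)
  x = 9: RHS = 9, y in [3, 16]  -> 2 point(s)
  x = 11: RHS = 5, y in [9, 10]  -> 2 point(s)
  x = 12: RHS = 4, y in [2, 17]  -> 2 point(s)
  x = 15: RHS = 1, y in [1, 18]  -> 2 point(s)
  x = 16: RHS = 1, y in [1, 18]  -> 2 point(s)
Affine points: 21. Add the point at infinity: total = 22.

#E(F_19) = 22


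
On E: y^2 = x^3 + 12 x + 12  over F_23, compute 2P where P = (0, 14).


Doubling: s = (3 x1^2 + a) / (2 y1)
s = (3*0^2 + 12) / (2*14) mod 23 = 7
x3 = s^2 - 2 x1 mod 23 = 7^2 - 2*0 = 3
y3 = s (x1 - x3) - y1 mod 23 = 7 * (0 - 3) - 14 = 11

2P = (3, 11)


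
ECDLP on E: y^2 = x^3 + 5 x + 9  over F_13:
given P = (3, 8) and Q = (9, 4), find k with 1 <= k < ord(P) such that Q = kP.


Enumerate multiples of P until we hit Q = (9, 4):
  1P = (3, 8)
  2P = (11, 2)
  3P = (2, 1)
  4P = (5, 4)
  5P = (9, 4)
Match found at i = 5.

k = 5


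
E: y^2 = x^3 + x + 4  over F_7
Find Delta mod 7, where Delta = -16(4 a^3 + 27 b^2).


4 a^3 + 27 b^2 = 4*1^3 + 27*4^2 = 4 + 432 = 436
Delta = -16 * (436) = -6976
Delta mod 7 = 3

Delta = 3 (mod 7)


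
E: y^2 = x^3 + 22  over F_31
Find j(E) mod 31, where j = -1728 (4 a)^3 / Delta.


Delta = -16(4 a^3 + 27 b^2) mod 31 = 7
-1728 * (4 a)^3 = -1728 * (4*0)^3 mod 31 = 0
j = 0 * 7^(-1) mod 31 = 0

j = 0 (mod 31)


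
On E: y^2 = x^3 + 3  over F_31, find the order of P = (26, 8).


Compute successive multiples of P until we hit O:
  1P = (26, 8)
  2P = (4, 6)
  3P = (11, 30)
  4P = (8, 9)
  5P = (17, 7)
  6P = (6, 8)
  7P = (30, 23)
  8P = (22, 7)
  ... (continuing to 43P)
  43P = O

ord(P) = 43


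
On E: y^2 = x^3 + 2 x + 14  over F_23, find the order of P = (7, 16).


Compute successive multiples of P until we hit O:
  1P = (7, 16)
  2P = (21, 18)
  3P = (3, 1)
  4P = (17, 4)
  5P = (17, 19)
  6P = (3, 22)
  7P = (21, 5)
  8P = (7, 7)
  ... (continuing to 9P)
  9P = O

ord(P) = 9


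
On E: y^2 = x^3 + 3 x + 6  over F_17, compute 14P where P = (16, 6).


k = 14 = 1110_2 (binary, LSB first: 0111)
Double-and-add from P = (16, 6):
  bit 0 = 0: acc unchanged = O
  bit 1 = 1: acc = O + (15, 3) = (15, 3)
  bit 2 = 1: acc = (15, 3) + (6, 11) = (14, 15)
  bit 3 = 1: acc = (14, 15) + (13, 7) = (3, 5)

14P = (3, 5)


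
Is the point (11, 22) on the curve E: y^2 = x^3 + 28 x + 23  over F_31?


Check whether y^2 = x^3 + 28 x + 23 (mod 31) for (x, y) = (11, 22).
LHS: y^2 = 22^2 mod 31 = 19
RHS: x^3 + 28 x + 23 = 11^3 + 28*11 + 23 mod 31 = 19
LHS = RHS

Yes, on the curve


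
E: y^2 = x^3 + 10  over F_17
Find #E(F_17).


For each x in F_17, count y with y^2 = x^3 + 0 x + 10 mod 17:
  x = 2: RHS = 1, y in [1, 16]  -> 2 point(s)
  x = 5: RHS = 16, y in [4, 13]  -> 2 point(s)
  x = 7: RHS = 13, y in [8, 9]  -> 2 point(s)
  x = 9: RHS = 8, y in [5, 12]  -> 2 point(s)
  x = 11: RHS = 15, y in [7, 10]  -> 2 point(s)
  x = 12: RHS = 4, y in [2, 15]  -> 2 point(s)
  x = 14: RHS = 0, y in [0]  -> 1 point(s)
  x = 15: RHS = 2, y in [6, 11]  -> 2 point(s)
  x = 16: RHS = 9, y in [3, 14]  -> 2 point(s)
Affine points: 17. Add the point at infinity: total = 18.

#E(F_17) = 18


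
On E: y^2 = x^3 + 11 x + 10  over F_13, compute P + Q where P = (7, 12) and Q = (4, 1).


P != Q, so use the chord formula.
s = (y2 - y1) / (x2 - x1) = (2) / (10) mod 13 = 8
x3 = s^2 - x1 - x2 mod 13 = 8^2 - 7 - 4 = 1
y3 = s (x1 - x3) - y1 mod 13 = 8 * (7 - 1) - 12 = 10

P + Q = (1, 10)


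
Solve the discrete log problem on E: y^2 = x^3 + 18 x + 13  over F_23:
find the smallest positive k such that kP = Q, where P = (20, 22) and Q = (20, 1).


Enumerate multiples of P until we hit Q = (20, 1):
  1P = (20, 22)
  2P = (12, 5)
  3P = (16, 21)
  4P = (0, 6)
  5P = (11, 22)
  6P = (15, 1)
  7P = (13, 12)
  8P = (8, 5)
  9P = (1, 3)
  10P = (3, 18)
  11P = (3, 5)
  12P = (1, 20)
  13P = (8, 18)
  14P = (13, 11)
  15P = (15, 22)
  16P = (11, 1)
  17P = (0, 17)
  18P = (16, 2)
  19P = (12, 18)
  20P = (20, 1)
Match found at i = 20.

k = 20


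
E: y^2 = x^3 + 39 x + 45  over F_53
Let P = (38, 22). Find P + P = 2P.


Doubling: s = (3 x1^2 + a) / (2 y1)
s = (3*38^2 + 39) / (2*22) mod 53 = 9
x3 = s^2 - 2 x1 mod 53 = 9^2 - 2*38 = 5
y3 = s (x1 - x3) - y1 mod 53 = 9 * (38 - 5) - 22 = 10

2P = (5, 10)


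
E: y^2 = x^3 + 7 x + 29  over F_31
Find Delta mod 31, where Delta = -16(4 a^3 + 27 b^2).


4 a^3 + 27 b^2 = 4*7^3 + 27*29^2 = 1372 + 22707 = 24079
Delta = -16 * (24079) = -385264
Delta mod 31 = 4

Delta = 4 (mod 31)


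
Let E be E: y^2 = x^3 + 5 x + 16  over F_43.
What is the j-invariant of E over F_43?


Delta = -16(4 a^3 + 27 b^2) mod 43 = 2
-1728 * (4 a)^3 = -1728 * (4*5)^3 mod 43 = 27
j = 27 * 2^(-1) mod 43 = 35

j = 35 (mod 43)


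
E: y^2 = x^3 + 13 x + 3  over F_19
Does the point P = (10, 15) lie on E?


Check whether y^2 = x^3 + 13 x + 3 (mod 19) for (x, y) = (10, 15).
LHS: y^2 = 15^2 mod 19 = 16
RHS: x^3 + 13 x + 3 = 10^3 + 13*10 + 3 mod 19 = 12
LHS != RHS

No, not on the curve


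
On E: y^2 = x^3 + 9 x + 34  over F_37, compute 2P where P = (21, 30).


Doubling: s = (3 x1^2 + a) / (2 y1)
s = (3*21^2 + 9) / (2*30) mod 37 = 0
x3 = s^2 - 2 x1 mod 37 = 0^2 - 2*21 = 32
y3 = s (x1 - x3) - y1 mod 37 = 0 * (21 - 32) - 30 = 7

2P = (32, 7)


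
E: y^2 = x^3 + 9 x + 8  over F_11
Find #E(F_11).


For each x in F_11, count y with y^2 = x^3 + 9 x + 8 mod 11:
  x = 2: RHS = 1, y in [1, 10]  -> 2 point(s)
  x = 4: RHS = 9, y in [3, 8]  -> 2 point(s)
  x = 6: RHS = 3, y in [5, 6]  -> 2 point(s)
  x = 8: RHS = 9, y in [3, 8]  -> 2 point(s)
  x = 9: RHS = 4, y in [2, 9]  -> 2 point(s)
  x = 10: RHS = 9, y in [3, 8]  -> 2 point(s)
Affine points: 12. Add the point at infinity: total = 13.

#E(F_11) = 13


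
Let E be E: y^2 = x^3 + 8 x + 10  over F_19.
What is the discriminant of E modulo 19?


4 a^3 + 27 b^2 = 4*8^3 + 27*10^2 = 2048 + 2700 = 4748
Delta = -16 * (4748) = -75968
Delta mod 19 = 13

Delta = 13 (mod 19)


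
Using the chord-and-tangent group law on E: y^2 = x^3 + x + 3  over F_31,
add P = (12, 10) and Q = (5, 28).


P != Q, so use the chord formula.
s = (y2 - y1) / (x2 - x1) = (18) / (24) mod 31 = 24
x3 = s^2 - x1 - x2 mod 31 = 24^2 - 12 - 5 = 1
y3 = s (x1 - x3) - y1 mod 31 = 24 * (12 - 1) - 10 = 6

P + Q = (1, 6)


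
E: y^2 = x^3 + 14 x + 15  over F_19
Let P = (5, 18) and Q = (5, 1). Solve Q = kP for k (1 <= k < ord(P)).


Enumerate multiples of P until we hit Q = (5, 1):
  1P = (5, 18)
  2P = (18, 0)
  3P = (5, 1)
Match found at i = 3.

k = 3


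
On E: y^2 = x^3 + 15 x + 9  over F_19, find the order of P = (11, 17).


Compute successive multiples of P until we hit O:
  1P = (11, 17)
  2P = (2, 16)
  3P = (10, 0)
  4P = (2, 3)
  5P = (11, 2)
  6P = O

ord(P) = 6


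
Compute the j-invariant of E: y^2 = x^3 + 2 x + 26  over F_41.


Delta = -16(4 a^3 + 27 b^2) mod 41 = 32
-1728 * (4 a)^3 = -1728 * (4*2)^3 mod 41 = 3
j = 3 * 32^(-1) mod 41 = 27

j = 27 (mod 41)


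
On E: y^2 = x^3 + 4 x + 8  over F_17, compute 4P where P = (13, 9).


k = 4 = 100_2 (binary, LSB first: 001)
Double-and-add from P = (13, 9):
  bit 0 = 0: acc unchanged = O
  bit 1 = 0: acc unchanged = O
  bit 2 = 1: acc = O + (1, 8) = (1, 8)

4P = (1, 8)


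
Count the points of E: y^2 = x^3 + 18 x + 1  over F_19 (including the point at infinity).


For each x in F_19, count y with y^2 = x^3 + 18 x + 1 mod 19:
  x = 0: RHS = 1, y in [1, 18]  -> 2 point(s)
  x = 1: RHS = 1, y in [1, 18]  -> 2 point(s)
  x = 2: RHS = 7, y in [8, 11]  -> 2 point(s)
  x = 3: RHS = 6, y in [5, 14]  -> 2 point(s)
  x = 4: RHS = 4, y in [2, 17]  -> 2 point(s)
  x = 5: RHS = 7, y in [8, 11]  -> 2 point(s)
  x = 8: RHS = 11, y in [7, 12]  -> 2 point(s)
  x = 12: RHS = 7, y in [8, 11]  -> 2 point(s)
  x = 13: RHS = 0, y in [0]  -> 1 point(s)
  x = 15: RHS = 17, y in [6, 13]  -> 2 point(s)
  x = 18: RHS = 1, y in [1, 18]  -> 2 point(s)
Affine points: 21. Add the point at infinity: total = 22.

#E(F_19) = 22


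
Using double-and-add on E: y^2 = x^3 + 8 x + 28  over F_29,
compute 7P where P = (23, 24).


k = 7 = 111_2 (binary, LSB first: 111)
Double-and-add from P = (23, 24):
  bit 0 = 1: acc = O + (23, 24) = (23, 24)
  bit 1 = 1: acc = (23, 24) + (12, 5) = (14, 10)
  bit 2 = 1: acc = (14, 10) + (27, 2) = (10, 21)

7P = (10, 21)


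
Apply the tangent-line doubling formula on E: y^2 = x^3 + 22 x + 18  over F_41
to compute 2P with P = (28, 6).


Doubling: s = (3 x1^2 + a) / (2 y1)
s = (3*28^2 + 22) / (2*6) mod 41 = 27
x3 = s^2 - 2 x1 mod 41 = 27^2 - 2*28 = 17
y3 = s (x1 - x3) - y1 mod 41 = 27 * (28 - 17) - 6 = 4

2P = (17, 4)


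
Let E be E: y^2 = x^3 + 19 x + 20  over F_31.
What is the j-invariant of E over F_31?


Delta = -16(4 a^3 + 27 b^2) mod 31 = 9
-1728 * (4 a)^3 = -1728 * (4*19)^3 mod 31 = 4
j = 4 * 9^(-1) mod 31 = 28

j = 28 (mod 31)


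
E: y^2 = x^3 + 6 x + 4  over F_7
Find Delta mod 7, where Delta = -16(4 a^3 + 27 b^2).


4 a^3 + 27 b^2 = 4*6^3 + 27*4^2 = 864 + 432 = 1296
Delta = -16 * (1296) = -20736
Delta mod 7 = 5

Delta = 5 (mod 7)


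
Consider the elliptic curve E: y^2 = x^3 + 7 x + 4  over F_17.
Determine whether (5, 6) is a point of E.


Check whether y^2 = x^3 + 7 x + 4 (mod 17) for (x, y) = (5, 6).
LHS: y^2 = 6^2 mod 17 = 2
RHS: x^3 + 7 x + 4 = 5^3 + 7*5 + 4 mod 17 = 11
LHS != RHS

No, not on the curve


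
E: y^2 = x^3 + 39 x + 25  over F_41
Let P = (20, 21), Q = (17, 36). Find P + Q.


P != Q, so use the chord formula.
s = (y2 - y1) / (x2 - x1) = (15) / (38) mod 41 = 36
x3 = s^2 - x1 - x2 mod 41 = 36^2 - 20 - 17 = 29
y3 = s (x1 - x3) - y1 mod 41 = 36 * (20 - 29) - 21 = 24

P + Q = (29, 24)


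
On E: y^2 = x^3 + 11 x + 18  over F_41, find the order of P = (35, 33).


Compute successive multiples of P until we hit O:
  1P = (35, 33)
  2P = (30, 40)
  3P = (37, 19)
  4P = (18, 12)
  5P = (24, 24)
  6P = (3, 23)
  7P = (26, 39)
  8P = (26, 2)
  ... (continuing to 15P)
  15P = O

ord(P) = 15


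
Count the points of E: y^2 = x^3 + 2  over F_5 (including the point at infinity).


For each x in F_5, count y with y^2 = x^3 + 0 x + 2 mod 5:
  x = 2: RHS = 0, y in [0]  -> 1 point(s)
  x = 3: RHS = 4, y in [2, 3]  -> 2 point(s)
  x = 4: RHS = 1, y in [1, 4]  -> 2 point(s)
Affine points: 5. Add the point at infinity: total = 6.

#E(F_5) = 6


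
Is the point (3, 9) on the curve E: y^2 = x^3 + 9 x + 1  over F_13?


Check whether y^2 = x^3 + 9 x + 1 (mod 13) for (x, y) = (3, 9).
LHS: y^2 = 9^2 mod 13 = 3
RHS: x^3 + 9 x + 1 = 3^3 + 9*3 + 1 mod 13 = 3
LHS = RHS

Yes, on the curve


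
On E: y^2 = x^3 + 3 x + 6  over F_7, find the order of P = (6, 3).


Compute successive multiples of P until we hit O:
  1P = (6, 3)
  2P = (3, 0)
  3P = (6, 4)
  4P = O

ord(P) = 4


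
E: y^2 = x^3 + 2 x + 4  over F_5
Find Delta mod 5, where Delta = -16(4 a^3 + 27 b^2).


4 a^3 + 27 b^2 = 4*2^3 + 27*4^2 = 32 + 432 = 464
Delta = -16 * (464) = -7424
Delta mod 5 = 1

Delta = 1 (mod 5)


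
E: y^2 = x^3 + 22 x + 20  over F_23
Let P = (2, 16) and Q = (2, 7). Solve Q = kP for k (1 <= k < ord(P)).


Enumerate multiples of P until we hit Q = (2, 7):
  1P = (2, 16)
  2P = (8, 15)
  3P = (6, 0)
  4P = (8, 8)
  5P = (2, 7)
Match found at i = 5.

k = 5


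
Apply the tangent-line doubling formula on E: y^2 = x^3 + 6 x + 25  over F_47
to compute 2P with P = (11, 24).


Doubling: s = (3 x1^2 + a) / (2 y1)
s = (3*11^2 + 6) / (2*24) mod 47 = 40
x3 = s^2 - 2 x1 mod 47 = 40^2 - 2*11 = 27
y3 = s (x1 - x3) - y1 mod 47 = 40 * (11 - 27) - 24 = 41

2P = (27, 41)


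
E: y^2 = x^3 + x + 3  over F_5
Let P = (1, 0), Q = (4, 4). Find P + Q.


P != Q, so use the chord formula.
s = (y2 - y1) / (x2 - x1) = (4) / (3) mod 5 = 3
x3 = s^2 - x1 - x2 mod 5 = 3^2 - 1 - 4 = 4
y3 = s (x1 - x3) - y1 mod 5 = 3 * (1 - 4) - 0 = 1

P + Q = (4, 1)


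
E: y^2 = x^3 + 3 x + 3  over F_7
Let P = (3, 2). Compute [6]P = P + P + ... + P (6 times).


k = 6 = 110_2 (binary, LSB first: 011)
Double-and-add from P = (3, 2):
  bit 0 = 0: acc unchanged = O
  bit 1 = 1: acc = O + (3, 5) = (3, 5)
  bit 2 = 1: acc = (3, 5) + (3, 2) = O

6P = O


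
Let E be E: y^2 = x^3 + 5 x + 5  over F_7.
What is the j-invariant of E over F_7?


Delta = -16(4 a^3 + 27 b^2) mod 7 = 2
-1728 * (4 a)^3 = -1728 * (4*5)^3 mod 7 = 6
j = 6 * 2^(-1) mod 7 = 3

j = 3 (mod 7)


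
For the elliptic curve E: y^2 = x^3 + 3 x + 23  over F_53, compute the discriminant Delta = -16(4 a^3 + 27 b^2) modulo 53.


4 a^3 + 27 b^2 = 4*3^3 + 27*23^2 = 108 + 14283 = 14391
Delta = -16 * (14391) = -230256
Delta mod 53 = 29

Delta = 29 (mod 53)


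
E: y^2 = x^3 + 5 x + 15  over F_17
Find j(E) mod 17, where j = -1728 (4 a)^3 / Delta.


Delta = -16(4 a^3 + 27 b^2) mod 17 = 13
-1728 * (4 a)^3 = -1728 * (4*5)^3 mod 17 = 9
j = 9 * 13^(-1) mod 17 = 2

j = 2 (mod 17)


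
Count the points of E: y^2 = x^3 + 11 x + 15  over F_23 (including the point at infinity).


For each x in F_23, count y with y^2 = x^3 + 11 x + 15 mod 23:
  x = 1: RHS = 4, y in [2, 21]  -> 2 point(s)
  x = 3: RHS = 6, y in [11, 12]  -> 2 point(s)
  x = 4: RHS = 8, y in [10, 13]  -> 2 point(s)
  x = 11: RHS = 18, y in [8, 15]  -> 2 point(s)
  x = 12: RHS = 12, y in [9, 14]  -> 2 point(s)
  x = 13: RHS = 9, y in [3, 20]  -> 2 point(s)
  x = 15: RHS = 13, y in [6, 17]  -> 2 point(s)
  x = 16: RHS = 9, y in [3, 20]  -> 2 point(s)
  x = 17: RHS = 9, y in [3, 20]  -> 2 point(s)
  x = 20: RHS = 1, y in [1, 22]  -> 2 point(s)
  x = 21: RHS = 8, y in [10, 13]  -> 2 point(s)
  x = 22: RHS = 3, y in [7, 16]  -> 2 point(s)
Affine points: 24. Add the point at infinity: total = 25.

#E(F_23) = 25


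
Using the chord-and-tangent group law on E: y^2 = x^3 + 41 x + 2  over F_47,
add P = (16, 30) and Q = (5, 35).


P != Q, so use the chord formula.
s = (y2 - y1) / (x2 - x1) = (5) / (36) mod 47 = 38
x3 = s^2 - x1 - x2 mod 47 = 38^2 - 16 - 5 = 13
y3 = s (x1 - x3) - y1 mod 47 = 38 * (16 - 13) - 30 = 37

P + Q = (13, 37)


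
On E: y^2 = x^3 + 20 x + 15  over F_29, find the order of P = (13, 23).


Compute successive multiples of P until we hit O:
  1P = (13, 23)
  2P = (7, 18)
  3P = (25, 25)
  4P = (16, 20)
  5P = (1, 23)
  6P = (15, 6)
  7P = (8, 7)
  8P = (2, 18)
  ... (continuing to 36P)
  36P = O

ord(P) = 36


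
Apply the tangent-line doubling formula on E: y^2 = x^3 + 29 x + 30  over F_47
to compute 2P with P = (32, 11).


Doubling: s = (3 x1^2 + a) / (2 y1)
s = (3*32^2 + 29) / (2*11) mod 47 = 32
x3 = s^2 - 2 x1 mod 47 = 32^2 - 2*32 = 20
y3 = s (x1 - x3) - y1 mod 47 = 32 * (32 - 20) - 11 = 44

2P = (20, 44)


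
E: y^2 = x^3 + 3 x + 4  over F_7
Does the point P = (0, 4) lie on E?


Check whether y^2 = x^3 + 3 x + 4 (mod 7) for (x, y) = (0, 4).
LHS: y^2 = 4^2 mod 7 = 2
RHS: x^3 + 3 x + 4 = 0^3 + 3*0 + 4 mod 7 = 4
LHS != RHS

No, not on the curve


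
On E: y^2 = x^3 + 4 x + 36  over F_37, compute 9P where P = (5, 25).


k = 9 = 1001_2 (binary, LSB first: 1001)
Double-and-add from P = (5, 25):
  bit 0 = 1: acc = O + (5, 25) = (5, 25)
  bit 1 = 0: acc unchanged = (5, 25)
  bit 2 = 0: acc unchanged = (5, 25)
  bit 3 = 1: acc = (5, 25) + (33, 20) = (29, 11)

9P = (29, 11)


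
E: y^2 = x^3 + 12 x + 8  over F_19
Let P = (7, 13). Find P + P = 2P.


Doubling: s = (3 x1^2 + a) / (2 y1)
s = (3*7^2 + 12) / (2*13) mod 19 = 1
x3 = s^2 - 2 x1 mod 19 = 1^2 - 2*7 = 6
y3 = s (x1 - x3) - y1 mod 19 = 1 * (7 - 6) - 13 = 7

2P = (6, 7)


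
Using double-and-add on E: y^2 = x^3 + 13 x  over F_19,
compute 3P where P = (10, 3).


k = 3 = 11_2 (binary, LSB first: 11)
Double-and-add from P = (10, 3):
  bit 0 = 1: acc = O + (10, 3) = (10, 3)
  bit 1 = 1: acc = (10, 3) + (6, 3) = (3, 16)

3P = (3, 16)


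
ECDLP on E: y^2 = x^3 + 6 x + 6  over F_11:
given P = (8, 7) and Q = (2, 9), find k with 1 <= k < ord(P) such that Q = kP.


Enumerate multiples of P until we hit Q = (2, 9):
  1P = (8, 7)
  2P = (6, 4)
  3P = (2, 2)
  4P = (2, 9)
Match found at i = 4.

k = 4


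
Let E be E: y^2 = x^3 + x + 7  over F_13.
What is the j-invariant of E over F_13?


Delta = -16(4 a^3 + 27 b^2) mod 13 = 10
-1728 * (4 a)^3 = -1728 * (4*1)^3 mod 13 = 12
j = 12 * 10^(-1) mod 13 = 9

j = 9 (mod 13)


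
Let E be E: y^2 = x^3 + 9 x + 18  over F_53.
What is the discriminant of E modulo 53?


4 a^3 + 27 b^2 = 4*9^3 + 27*18^2 = 2916 + 8748 = 11664
Delta = -16 * (11664) = -186624
Delta mod 53 = 42

Delta = 42 (mod 53)


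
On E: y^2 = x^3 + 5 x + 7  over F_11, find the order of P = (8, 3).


Compute successive multiples of P until we hit O:
  1P = (8, 3)
  2P = (10, 1)
  3P = (5, 5)
  4P = (7, 0)
  5P = (5, 6)
  6P = (10, 10)
  7P = (8, 8)
  8P = O

ord(P) = 8


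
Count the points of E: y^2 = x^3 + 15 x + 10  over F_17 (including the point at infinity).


For each x in F_17, count y with y^2 = x^3 + 15 x + 10 mod 17:
  x = 1: RHS = 9, y in [3, 14]  -> 2 point(s)
  x = 4: RHS = 15, y in [7, 10]  -> 2 point(s)
  x = 7: RHS = 16, y in [4, 13]  -> 2 point(s)
  x = 8: RHS = 13, y in [8, 9]  -> 2 point(s)
  x = 10: RHS = 4, y in [2, 15]  -> 2 point(s)
Affine points: 10. Add the point at infinity: total = 11.

#E(F_17) = 11


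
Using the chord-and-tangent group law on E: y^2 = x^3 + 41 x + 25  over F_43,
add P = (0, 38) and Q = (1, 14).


P != Q, so use the chord formula.
s = (y2 - y1) / (x2 - x1) = (19) / (1) mod 43 = 19
x3 = s^2 - x1 - x2 mod 43 = 19^2 - 0 - 1 = 16
y3 = s (x1 - x3) - y1 mod 43 = 19 * (0 - 16) - 38 = 2

P + Q = (16, 2)


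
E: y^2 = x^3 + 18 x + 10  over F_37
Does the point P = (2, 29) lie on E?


Check whether y^2 = x^3 + 18 x + 10 (mod 37) for (x, y) = (2, 29).
LHS: y^2 = 29^2 mod 37 = 27
RHS: x^3 + 18 x + 10 = 2^3 + 18*2 + 10 mod 37 = 17
LHS != RHS

No, not on the curve


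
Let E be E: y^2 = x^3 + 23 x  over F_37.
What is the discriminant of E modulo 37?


4 a^3 + 27 b^2 = 4*23^3 + 27*0^2 = 48668 + 0 = 48668
Delta = -16 * (48668) = -778688
Delta mod 37 = 14

Delta = 14 (mod 37)


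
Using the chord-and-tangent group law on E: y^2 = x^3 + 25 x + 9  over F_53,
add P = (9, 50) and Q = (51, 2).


P != Q, so use the chord formula.
s = (y2 - y1) / (x2 - x1) = (5) / (42) mod 53 = 14
x3 = s^2 - x1 - x2 mod 53 = 14^2 - 9 - 51 = 30
y3 = s (x1 - x3) - y1 mod 53 = 14 * (9 - 30) - 50 = 27

P + Q = (30, 27)


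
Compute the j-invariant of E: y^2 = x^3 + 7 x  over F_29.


Delta = -16(4 a^3 + 27 b^2) mod 29 = 1
-1728 * (4 a)^3 = -1728 * (4*7)^3 mod 29 = 17
j = 17 * 1^(-1) mod 29 = 17

j = 17 (mod 29)


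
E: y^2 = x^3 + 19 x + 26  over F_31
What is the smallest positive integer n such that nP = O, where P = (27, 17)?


Compute successive multiples of P until we hit O:
  1P = (27, 17)
  2P = (28, 2)
  3P = (15, 20)
  4P = (22, 5)
  5P = (20, 6)
  6P = (20, 25)
  7P = (22, 26)
  8P = (15, 11)
  ... (continuing to 11P)
  11P = O

ord(P) = 11


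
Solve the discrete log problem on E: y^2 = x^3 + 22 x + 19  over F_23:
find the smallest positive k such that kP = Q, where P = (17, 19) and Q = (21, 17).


Enumerate multiples of P until we hit Q = (21, 17):
  1P = (17, 19)
  2P = (13, 8)
  3P = (2, 5)
  4P = (20, 15)
  5P = (21, 17)
Match found at i = 5.

k = 5


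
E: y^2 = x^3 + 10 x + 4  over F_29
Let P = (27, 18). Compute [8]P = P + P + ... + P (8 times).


k = 8 = 1000_2 (binary, LSB first: 0001)
Double-and-add from P = (27, 18):
  bit 0 = 0: acc unchanged = O
  bit 1 = 0: acc unchanged = O
  bit 2 = 0: acc unchanged = O
  bit 3 = 1: acc = O + (8, 4) = (8, 4)

8P = (8, 4)


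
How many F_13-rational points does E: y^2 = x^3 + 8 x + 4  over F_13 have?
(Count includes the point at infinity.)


For each x in F_13, count y with y^2 = x^3 + 8 x + 4 mod 13:
  x = 0: RHS = 4, y in [2, 11]  -> 2 point(s)
  x = 1: RHS = 0, y in [0]  -> 1 point(s)
  x = 3: RHS = 3, y in [4, 9]  -> 2 point(s)
  x = 4: RHS = 9, y in [3, 10]  -> 2 point(s)
  x = 5: RHS = 0, y in [0]  -> 1 point(s)
  x = 7: RHS = 0, y in [0]  -> 1 point(s)
  x = 9: RHS = 12, y in [5, 8]  -> 2 point(s)
Affine points: 11. Add the point at infinity: total = 12.

#E(F_13) = 12


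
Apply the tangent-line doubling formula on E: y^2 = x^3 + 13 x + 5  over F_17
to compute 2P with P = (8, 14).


Doubling: s = (3 x1^2 + a) / (2 y1)
s = (3*8^2 + 13) / (2*14) mod 17 = 14
x3 = s^2 - 2 x1 mod 17 = 14^2 - 2*8 = 10
y3 = s (x1 - x3) - y1 mod 17 = 14 * (8 - 10) - 14 = 9

2P = (10, 9)


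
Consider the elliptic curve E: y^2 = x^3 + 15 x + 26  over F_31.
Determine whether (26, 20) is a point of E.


Check whether y^2 = x^3 + 15 x + 26 (mod 31) for (x, y) = (26, 20).
LHS: y^2 = 20^2 mod 31 = 28
RHS: x^3 + 15 x + 26 = 26^3 + 15*26 + 26 mod 31 = 12
LHS != RHS

No, not on the curve


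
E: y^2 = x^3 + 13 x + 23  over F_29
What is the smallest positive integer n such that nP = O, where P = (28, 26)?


Compute successive multiples of P until we hit O:
  1P = (28, 26)
  2P = (22, 16)
  3P = (14, 7)
  4P = (10, 15)
  5P = (21, 25)
  6P = (25, 20)
  7P = (9, 12)
  8P = (16, 21)
  ... (continuing to 37P)
  37P = O

ord(P) = 37


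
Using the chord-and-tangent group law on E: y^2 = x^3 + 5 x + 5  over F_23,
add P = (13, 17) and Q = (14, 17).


P != Q, so use the chord formula.
s = (y2 - y1) / (x2 - x1) = (0) / (1) mod 23 = 0
x3 = s^2 - x1 - x2 mod 23 = 0^2 - 13 - 14 = 19
y3 = s (x1 - x3) - y1 mod 23 = 0 * (13 - 19) - 17 = 6

P + Q = (19, 6)


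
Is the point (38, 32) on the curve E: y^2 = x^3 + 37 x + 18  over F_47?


Check whether y^2 = x^3 + 37 x + 18 (mod 47) for (x, y) = (38, 32).
LHS: y^2 = 32^2 mod 47 = 37
RHS: x^3 + 37 x + 18 = 38^3 + 37*38 + 18 mod 47 = 37
LHS = RHS

Yes, on the curve


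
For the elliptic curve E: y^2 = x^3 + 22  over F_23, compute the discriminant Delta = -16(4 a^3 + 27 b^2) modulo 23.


4 a^3 + 27 b^2 = 4*0^3 + 27*22^2 = 0 + 13068 = 13068
Delta = -16 * (13068) = -209088
Delta mod 23 = 5

Delta = 5 (mod 23)


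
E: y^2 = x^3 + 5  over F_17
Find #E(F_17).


For each x in F_17, count y with y^2 = x^3 + 0 x + 5 mod 17:
  x = 2: RHS = 13, y in [8, 9]  -> 2 point(s)
  x = 3: RHS = 15, y in [7, 10]  -> 2 point(s)
  x = 4: RHS = 1, y in [1, 16]  -> 2 point(s)
  x = 6: RHS = 0, y in [0]  -> 1 point(s)
  x = 7: RHS = 8, y in [5, 12]  -> 2 point(s)
  x = 10: RHS = 2, y in [6, 11]  -> 2 point(s)
  x = 12: RHS = 16, y in [4, 13]  -> 2 point(s)
  x = 13: RHS = 9, y in [3, 14]  -> 2 point(s)
  x = 16: RHS = 4, y in [2, 15]  -> 2 point(s)
Affine points: 17. Add the point at infinity: total = 18.

#E(F_17) = 18


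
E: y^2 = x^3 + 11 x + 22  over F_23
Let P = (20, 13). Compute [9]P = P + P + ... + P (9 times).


k = 9 = 1001_2 (binary, LSB first: 1001)
Double-and-add from P = (20, 13):
  bit 0 = 1: acc = O + (20, 13) = (20, 13)
  bit 1 = 0: acc unchanged = (20, 13)
  bit 2 = 0: acc unchanged = (20, 13)
  bit 3 = 1: acc = (20, 13) + (17, 19) = (13, 19)

9P = (13, 19)


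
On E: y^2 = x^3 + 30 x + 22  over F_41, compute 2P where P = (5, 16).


Doubling: s = (3 x1^2 + a) / (2 y1)
s = (3*5^2 + 30) / (2*16) mod 41 = 2
x3 = s^2 - 2 x1 mod 41 = 2^2 - 2*5 = 35
y3 = s (x1 - x3) - y1 mod 41 = 2 * (5 - 35) - 16 = 6

2P = (35, 6)


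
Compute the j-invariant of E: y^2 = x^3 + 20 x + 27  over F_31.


Delta = -16(4 a^3 + 27 b^2) mod 31 = 28
-1728 * (4 a)^3 = -1728 * (4*20)^3 mod 31 = 1
j = 1 * 28^(-1) mod 31 = 10

j = 10 (mod 31)


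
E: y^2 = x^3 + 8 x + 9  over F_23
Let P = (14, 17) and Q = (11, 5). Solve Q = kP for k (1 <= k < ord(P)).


Enumerate multiples of P until we hit Q = (11, 5):
  1P = (14, 17)
  2P = (11, 18)
  3P = (16, 22)
  4P = (5, 17)
  5P = (4, 6)
  6P = (0, 3)
  7P = (10, 10)
  8P = (15, 10)
  9P = (20, 2)
  10P = (1, 8)
  11P = (21, 10)
  12P = (12, 4)
  13P = (22, 0)
  14P = (12, 19)
  15P = (21, 13)
  16P = (1, 15)
  17P = (20, 21)
  18P = (15, 13)
  19P = (10, 13)
  20P = (0, 20)
  21P = (4, 17)
  22P = (5, 6)
  23P = (16, 1)
  24P = (11, 5)
Match found at i = 24.

k = 24


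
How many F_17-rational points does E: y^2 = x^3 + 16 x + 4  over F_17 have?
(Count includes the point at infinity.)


For each x in F_17, count y with y^2 = x^3 + 16 x + 4 mod 17:
  x = 0: RHS = 4, y in [2, 15]  -> 2 point(s)
  x = 1: RHS = 4, y in [2, 15]  -> 2 point(s)
  x = 4: RHS = 13, y in [8, 9]  -> 2 point(s)
  x = 7: RHS = 0, y in [0]  -> 1 point(s)
  x = 8: RHS = 15, y in [7, 10]  -> 2 point(s)
  x = 10: RHS = 8, y in [5, 12]  -> 2 point(s)
  x = 11: RHS = 15, y in [7, 10]  -> 2 point(s)
  x = 15: RHS = 15, y in [7, 10]  -> 2 point(s)
  x = 16: RHS = 4, y in [2, 15]  -> 2 point(s)
Affine points: 17. Add the point at infinity: total = 18.

#E(F_17) = 18


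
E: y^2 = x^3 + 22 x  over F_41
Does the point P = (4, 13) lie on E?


Check whether y^2 = x^3 + 22 x + 0 (mod 41) for (x, y) = (4, 13).
LHS: y^2 = 13^2 mod 41 = 5
RHS: x^3 + 22 x + 0 = 4^3 + 22*4 + 0 mod 41 = 29
LHS != RHS

No, not on the curve


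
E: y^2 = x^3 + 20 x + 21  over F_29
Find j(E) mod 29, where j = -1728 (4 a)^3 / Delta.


Delta = -16(4 a^3 + 27 b^2) mod 29 = 13
-1728 * (4 a)^3 = -1728 * (4*20)^3 mod 29 = 2
j = 2 * 13^(-1) mod 29 = 18

j = 18 (mod 29)


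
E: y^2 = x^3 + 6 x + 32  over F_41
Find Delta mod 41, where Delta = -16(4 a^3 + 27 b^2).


4 a^3 + 27 b^2 = 4*6^3 + 27*32^2 = 864 + 27648 = 28512
Delta = -16 * (28512) = -456192
Delta mod 41 = 15

Delta = 15 (mod 41)


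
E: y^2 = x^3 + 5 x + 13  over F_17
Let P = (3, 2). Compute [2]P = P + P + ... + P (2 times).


k = 2 = 10_2 (binary, LSB first: 01)
Double-and-add from P = (3, 2):
  bit 0 = 0: acc unchanged = O
  bit 1 = 1: acc = O + (7, 0) = (7, 0)

2P = (7, 0)


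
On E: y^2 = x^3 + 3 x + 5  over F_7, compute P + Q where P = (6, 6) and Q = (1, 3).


P != Q, so use the chord formula.
s = (y2 - y1) / (x2 - x1) = (4) / (2) mod 7 = 2
x3 = s^2 - x1 - x2 mod 7 = 2^2 - 6 - 1 = 4
y3 = s (x1 - x3) - y1 mod 7 = 2 * (6 - 4) - 6 = 5

P + Q = (4, 5)


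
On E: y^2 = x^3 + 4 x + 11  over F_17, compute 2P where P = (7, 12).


Doubling: s = (3 x1^2 + a) / (2 y1)
s = (3*7^2 + 4) / (2*12) mod 17 = 7
x3 = s^2 - 2 x1 mod 17 = 7^2 - 2*7 = 1
y3 = s (x1 - x3) - y1 mod 17 = 7 * (7 - 1) - 12 = 13

2P = (1, 13)


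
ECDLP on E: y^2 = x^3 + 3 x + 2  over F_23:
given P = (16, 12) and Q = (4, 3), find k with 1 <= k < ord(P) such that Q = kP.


Enumerate multiples of P until we hit Q = (4, 3):
  1P = (16, 12)
  2P = (20, 9)
  3P = (12, 8)
  4P = (19, 8)
  5P = (0, 5)
  6P = (8, 3)
  7P = (15, 15)
  8P = (1, 12)
  9P = (6, 11)
  10P = (4, 3)
Match found at i = 10.

k = 10


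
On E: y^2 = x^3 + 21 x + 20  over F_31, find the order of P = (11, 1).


Compute successive multiples of P until we hit O:
  1P = (11, 1)
  2P = (14, 12)
  3P = (16, 22)
  4P = (8, 24)
  5P = (26, 21)
  6P = (13, 17)
  7P = (9, 15)
  8P = (29, 1)
  ... (continuing to 37P)
  37P = O

ord(P) = 37


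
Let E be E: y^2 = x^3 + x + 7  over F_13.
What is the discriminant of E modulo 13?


4 a^3 + 27 b^2 = 4*1^3 + 27*7^2 = 4 + 1323 = 1327
Delta = -16 * (1327) = -21232
Delta mod 13 = 10

Delta = 10 (mod 13)


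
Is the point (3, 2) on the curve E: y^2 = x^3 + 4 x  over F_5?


Check whether y^2 = x^3 + 4 x + 0 (mod 5) for (x, y) = (3, 2).
LHS: y^2 = 2^2 mod 5 = 4
RHS: x^3 + 4 x + 0 = 3^3 + 4*3 + 0 mod 5 = 4
LHS = RHS

Yes, on the curve


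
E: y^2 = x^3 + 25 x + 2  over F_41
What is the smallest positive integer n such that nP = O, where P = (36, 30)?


Compute successive multiples of P until we hit O:
  1P = (36, 30)
  2P = (31, 33)
  3P = (17, 16)
  4P = (25, 4)
  5P = (11, 3)
  6P = (30, 6)
  7P = (32, 27)
  8P = (12, 29)
  ... (continuing to 35P)
  35P = O

ord(P) = 35


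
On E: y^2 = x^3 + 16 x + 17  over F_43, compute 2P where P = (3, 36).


Doubling: s = (3 x1^2 + a) / (2 y1)
s = (3*3^2 + 16) / (2*36) mod 43 = 0
x3 = s^2 - 2 x1 mod 43 = 0^2 - 2*3 = 37
y3 = s (x1 - x3) - y1 mod 43 = 0 * (3 - 37) - 36 = 7

2P = (37, 7)


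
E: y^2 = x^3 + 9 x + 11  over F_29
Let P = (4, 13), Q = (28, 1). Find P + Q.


P != Q, so use the chord formula.
s = (y2 - y1) / (x2 - x1) = (17) / (24) mod 29 = 14
x3 = s^2 - x1 - x2 mod 29 = 14^2 - 4 - 28 = 19
y3 = s (x1 - x3) - y1 mod 29 = 14 * (4 - 19) - 13 = 9

P + Q = (19, 9)


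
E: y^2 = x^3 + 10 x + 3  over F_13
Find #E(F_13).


For each x in F_13, count y with y^2 = x^3 + 10 x + 3 mod 13:
  x = 0: RHS = 3, y in [4, 9]  -> 2 point(s)
  x = 1: RHS = 1, y in [1, 12]  -> 2 point(s)
  x = 4: RHS = 3, y in [4, 9]  -> 2 point(s)
  x = 5: RHS = 9, y in [3, 10]  -> 2 point(s)
  x = 7: RHS = 0, y in [0]  -> 1 point(s)
  x = 8: RHS = 10, y in [6, 7]  -> 2 point(s)
  x = 9: RHS = 3, y in [4, 9]  -> 2 point(s)
  x = 11: RHS = 1, y in [1, 12]  -> 2 point(s)
Affine points: 15. Add the point at infinity: total = 16.

#E(F_13) = 16


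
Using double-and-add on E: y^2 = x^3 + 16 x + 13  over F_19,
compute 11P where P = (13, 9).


k = 11 = 1011_2 (binary, LSB first: 1101)
Double-and-add from P = (13, 9):
  bit 0 = 1: acc = O + (13, 9) = (13, 9)
  bit 1 = 1: acc = (13, 9) + (17, 12) = (5, 16)
  bit 2 = 0: acc unchanged = (5, 16)
  bit 3 = 1: acc = (5, 16) + (1, 7) = (5, 3)

11P = (5, 3)


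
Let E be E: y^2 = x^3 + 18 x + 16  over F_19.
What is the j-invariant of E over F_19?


Delta = -16(4 a^3 + 27 b^2) mod 19 = 14
-1728 * (4 a)^3 = -1728 * (4*18)^3 mod 19 = 12
j = 12 * 14^(-1) mod 19 = 9

j = 9 (mod 19)


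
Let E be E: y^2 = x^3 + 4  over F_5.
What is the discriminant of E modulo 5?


4 a^3 + 27 b^2 = 4*0^3 + 27*4^2 = 0 + 432 = 432
Delta = -16 * (432) = -6912
Delta mod 5 = 3

Delta = 3 (mod 5)


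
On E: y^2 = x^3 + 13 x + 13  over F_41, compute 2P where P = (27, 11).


Doubling: s = (3 x1^2 + a) / (2 y1)
s = (3*27^2 + 13) / (2*11) mod 41 = 18
x3 = s^2 - 2 x1 mod 41 = 18^2 - 2*27 = 24
y3 = s (x1 - x3) - y1 mod 41 = 18 * (27 - 24) - 11 = 2

2P = (24, 2)


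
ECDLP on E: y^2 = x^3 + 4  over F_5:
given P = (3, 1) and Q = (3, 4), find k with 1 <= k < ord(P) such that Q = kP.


Enumerate multiples of P until we hit Q = (3, 4):
  1P = (3, 1)
  2P = (0, 2)
  3P = (1, 0)
  4P = (0, 3)
  5P = (3, 4)
Match found at i = 5.

k = 5


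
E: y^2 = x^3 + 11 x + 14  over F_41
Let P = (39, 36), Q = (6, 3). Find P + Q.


P != Q, so use the chord formula.
s = (y2 - y1) / (x2 - x1) = (8) / (8) mod 41 = 1
x3 = s^2 - x1 - x2 mod 41 = 1^2 - 39 - 6 = 38
y3 = s (x1 - x3) - y1 mod 41 = 1 * (39 - 38) - 36 = 6

P + Q = (38, 6)


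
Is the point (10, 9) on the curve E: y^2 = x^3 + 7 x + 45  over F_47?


Check whether y^2 = x^3 + 7 x + 45 (mod 47) for (x, y) = (10, 9).
LHS: y^2 = 9^2 mod 47 = 34
RHS: x^3 + 7 x + 45 = 10^3 + 7*10 + 45 mod 47 = 34
LHS = RHS

Yes, on the curve


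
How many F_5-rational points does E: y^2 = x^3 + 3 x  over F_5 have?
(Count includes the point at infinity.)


For each x in F_5, count y with y^2 = x^3 + 3 x + 0 mod 5:
  x = 0: RHS = 0, y in [0]  -> 1 point(s)
  x = 1: RHS = 4, y in [2, 3]  -> 2 point(s)
  x = 2: RHS = 4, y in [2, 3]  -> 2 point(s)
  x = 3: RHS = 1, y in [1, 4]  -> 2 point(s)
  x = 4: RHS = 1, y in [1, 4]  -> 2 point(s)
Affine points: 9. Add the point at infinity: total = 10.

#E(F_5) = 10


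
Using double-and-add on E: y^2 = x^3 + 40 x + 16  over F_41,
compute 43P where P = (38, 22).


k = 43 = 101011_2 (binary, LSB first: 110101)
Double-and-add from P = (38, 22):
  bit 0 = 1: acc = O + (38, 22) = (38, 22)
  bit 1 = 1: acc = (38, 22) + (31, 25) = (9, 30)
  bit 2 = 0: acc unchanged = (9, 30)
  bit 3 = 1: acc = (9, 30) + (20, 1) = (22, 8)
  bit 4 = 0: acc unchanged = (22, 8)
  bit 5 = 1: acc = (22, 8) + (14, 9) = (30, 34)

43P = (30, 34)


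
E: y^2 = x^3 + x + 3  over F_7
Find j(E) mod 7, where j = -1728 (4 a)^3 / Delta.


Delta = -16(4 a^3 + 27 b^2) mod 7 = 3
-1728 * (4 a)^3 = -1728 * (4*1)^3 mod 7 = 1
j = 1 * 3^(-1) mod 7 = 5

j = 5 (mod 7)


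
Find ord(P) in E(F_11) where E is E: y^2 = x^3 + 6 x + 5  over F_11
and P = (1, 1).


Compute successive multiples of P until we hit O:
  1P = (1, 1)
  2P = (10, 8)
  3P = (4, 4)
  4P = (7, 4)
  5P = (6, 2)
  6P = (8, 2)
  7P = (0, 7)
  8P = (2, 5)
  ... (continuing to 17P)
  17P = O

ord(P) = 17


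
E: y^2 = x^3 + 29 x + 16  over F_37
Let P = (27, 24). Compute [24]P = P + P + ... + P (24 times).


k = 24 = 11000_2 (binary, LSB first: 00011)
Double-and-add from P = (27, 24):
  bit 0 = 0: acc unchanged = O
  bit 1 = 0: acc unchanged = O
  bit 2 = 0: acc unchanged = O
  bit 3 = 1: acc = O + (4, 14) = (4, 14)
  bit 4 = 1: acc = (4, 14) + (25, 30) = (9, 28)

24P = (9, 28)


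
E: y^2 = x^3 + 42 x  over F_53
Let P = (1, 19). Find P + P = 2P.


Doubling: s = (3 x1^2 + a) / (2 y1)
s = (3*1^2 + 42) / (2*19) mod 53 = 50
x3 = s^2 - 2 x1 mod 53 = 50^2 - 2*1 = 7
y3 = s (x1 - x3) - y1 mod 53 = 50 * (1 - 7) - 19 = 52

2P = (7, 52)


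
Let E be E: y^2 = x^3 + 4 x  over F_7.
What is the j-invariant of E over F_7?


Delta = -16(4 a^3 + 27 b^2) mod 7 = 6
-1728 * (4 a)^3 = -1728 * (4*4)^3 mod 7 = 1
j = 1 * 6^(-1) mod 7 = 6

j = 6 (mod 7)


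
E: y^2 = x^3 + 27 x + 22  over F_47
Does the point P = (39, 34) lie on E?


Check whether y^2 = x^3 + 27 x + 22 (mod 47) for (x, y) = (39, 34).
LHS: y^2 = 34^2 mod 47 = 28
RHS: x^3 + 27 x + 22 = 39^3 + 27*39 + 22 mod 47 = 46
LHS != RHS

No, not on the curve


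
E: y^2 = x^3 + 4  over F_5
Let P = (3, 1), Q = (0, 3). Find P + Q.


P != Q, so use the chord formula.
s = (y2 - y1) / (x2 - x1) = (2) / (2) mod 5 = 1
x3 = s^2 - x1 - x2 mod 5 = 1^2 - 3 - 0 = 3
y3 = s (x1 - x3) - y1 mod 5 = 1 * (3 - 3) - 1 = 4

P + Q = (3, 4)


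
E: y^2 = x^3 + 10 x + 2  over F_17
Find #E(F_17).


For each x in F_17, count y with y^2 = x^3 + 10 x + 2 mod 17:
  x = 0: RHS = 2, y in [6, 11]  -> 2 point(s)
  x = 1: RHS = 13, y in [8, 9]  -> 2 point(s)
  x = 2: RHS = 13, y in [8, 9]  -> 2 point(s)
  x = 3: RHS = 8, y in [5, 12]  -> 2 point(s)
  x = 4: RHS = 4, y in [2, 15]  -> 2 point(s)
  x = 8: RHS = 16, y in [4, 13]  -> 2 point(s)
  x = 11: RHS = 15, y in [7, 10]  -> 2 point(s)
  x = 13: RHS = 0, y in [0]  -> 1 point(s)
  x = 14: RHS = 13, y in [8, 9]  -> 2 point(s)
  x = 15: RHS = 8, y in [5, 12]  -> 2 point(s)
  x = 16: RHS = 8, y in [5, 12]  -> 2 point(s)
Affine points: 21. Add the point at infinity: total = 22.

#E(F_17) = 22


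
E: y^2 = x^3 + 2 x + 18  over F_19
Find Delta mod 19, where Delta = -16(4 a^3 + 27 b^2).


4 a^3 + 27 b^2 = 4*2^3 + 27*18^2 = 32 + 8748 = 8780
Delta = -16 * (8780) = -140480
Delta mod 19 = 6

Delta = 6 (mod 19)


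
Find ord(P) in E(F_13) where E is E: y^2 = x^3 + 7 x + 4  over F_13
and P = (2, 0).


Compute successive multiples of P until we hit O:
  1P = (2, 0)
  2P = O

ord(P) = 2


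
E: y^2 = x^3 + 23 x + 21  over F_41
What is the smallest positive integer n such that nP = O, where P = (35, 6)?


Compute successive multiples of P until we hit O:
  1P = (35, 6)
  2P = (17, 6)
  3P = (30, 35)
  4P = (8, 26)
  5P = (31, 29)
  6P = (26, 14)
  7P = (39, 34)
  8P = (16, 4)
  ... (continuing to 35P)
  35P = O

ord(P) = 35


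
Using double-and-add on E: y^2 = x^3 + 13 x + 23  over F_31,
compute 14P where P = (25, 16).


k = 14 = 1110_2 (binary, LSB first: 0111)
Double-and-add from P = (25, 16):
  bit 0 = 0: acc unchanged = O
  bit 1 = 1: acc = O + (21, 3) = (21, 3)
  bit 2 = 1: acc = (21, 3) + (28, 9) = (15, 11)
  bit 3 = 1: acc = (15, 11) + (14, 29) = (16, 7)

14P = (16, 7)


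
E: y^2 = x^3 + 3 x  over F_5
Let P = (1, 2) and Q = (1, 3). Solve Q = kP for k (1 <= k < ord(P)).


Enumerate multiples of P until we hit Q = (1, 3):
  1P = (1, 2)
  2P = (4, 1)
  3P = (4, 4)
  4P = (1, 3)
Match found at i = 4.

k = 4


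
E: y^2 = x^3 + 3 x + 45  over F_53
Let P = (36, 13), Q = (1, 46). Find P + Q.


P != Q, so use the chord formula.
s = (y2 - y1) / (x2 - x1) = (33) / (18) mod 53 = 46
x3 = s^2 - x1 - x2 mod 53 = 46^2 - 36 - 1 = 12
y3 = s (x1 - x3) - y1 mod 53 = 46 * (36 - 12) - 13 = 31

P + Q = (12, 31)


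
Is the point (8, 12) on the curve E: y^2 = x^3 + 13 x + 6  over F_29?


Check whether y^2 = x^3 + 13 x + 6 (mod 29) for (x, y) = (8, 12).
LHS: y^2 = 12^2 mod 29 = 28
RHS: x^3 + 13 x + 6 = 8^3 + 13*8 + 6 mod 29 = 13
LHS != RHS

No, not on the curve


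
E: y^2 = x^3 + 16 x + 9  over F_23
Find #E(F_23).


For each x in F_23, count y with y^2 = x^3 + 16 x + 9 mod 23:
  x = 0: RHS = 9, y in [3, 20]  -> 2 point(s)
  x = 1: RHS = 3, y in [7, 16]  -> 2 point(s)
  x = 2: RHS = 3, y in [7, 16]  -> 2 point(s)
  x = 7: RHS = 4, y in [2, 21]  -> 2 point(s)
  x = 9: RHS = 8, y in [10, 13]  -> 2 point(s)
  x = 15: RHS = 13, y in [6, 17]  -> 2 point(s)
  x = 20: RHS = 3, y in [7, 16]  -> 2 point(s)
Affine points: 14. Add the point at infinity: total = 15.

#E(F_23) = 15


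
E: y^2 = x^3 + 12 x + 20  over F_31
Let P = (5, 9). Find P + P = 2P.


Doubling: s = (3 x1^2 + a) / (2 y1)
s = (3*5^2 + 12) / (2*9) mod 31 = 10
x3 = s^2 - 2 x1 mod 31 = 10^2 - 2*5 = 28
y3 = s (x1 - x3) - y1 mod 31 = 10 * (5 - 28) - 9 = 9

2P = (28, 9)


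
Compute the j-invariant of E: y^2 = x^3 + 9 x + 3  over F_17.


Delta = -16(4 a^3 + 27 b^2) mod 17 = 14
-1728 * (4 a)^3 = -1728 * (4*9)^3 mod 17 = 14
j = 14 * 14^(-1) mod 17 = 1

j = 1 (mod 17)


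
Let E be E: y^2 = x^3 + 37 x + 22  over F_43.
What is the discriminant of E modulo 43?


4 a^3 + 27 b^2 = 4*37^3 + 27*22^2 = 202612 + 13068 = 215680
Delta = -16 * (215680) = -3450880
Delta mod 43 = 42

Delta = 42 (mod 43)


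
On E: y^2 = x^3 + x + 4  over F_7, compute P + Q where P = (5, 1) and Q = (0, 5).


P != Q, so use the chord formula.
s = (y2 - y1) / (x2 - x1) = (4) / (2) mod 7 = 2
x3 = s^2 - x1 - x2 mod 7 = 2^2 - 5 - 0 = 6
y3 = s (x1 - x3) - y1 mod 7 = 2 * (5 - 6) - 1 = 4

P + Q = (6, 4)


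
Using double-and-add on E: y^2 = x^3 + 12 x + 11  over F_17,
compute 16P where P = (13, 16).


k = 16 = 10000_2 (binary, LSB first: 00001)
Double-and-add from P = (13, 16):
  bit 0 = 0: acc unchanged = O
  bit 1 = 0: acc unchanged = O
  bit 2 = 0: acc unchanged = O
  bit 3 = 0: acc unchanged = O
  bit 4 = 1: acc = O + (16, 7) = (16, 7)

16P = (16, 7)


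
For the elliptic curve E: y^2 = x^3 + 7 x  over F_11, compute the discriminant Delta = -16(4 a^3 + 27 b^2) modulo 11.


4 a^3 + 27 b^2 = 4*7^3 + 27*0^2 = 1372 + 0 = 1372
Delta = -16 * (1372) = -21952
Delta mod 11 = 4

Delta = 4 (mod 11)
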